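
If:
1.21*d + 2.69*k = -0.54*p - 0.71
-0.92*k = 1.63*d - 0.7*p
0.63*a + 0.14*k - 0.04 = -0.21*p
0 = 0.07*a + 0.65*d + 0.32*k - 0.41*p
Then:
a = 0.09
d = 0.36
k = -0.47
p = 0.22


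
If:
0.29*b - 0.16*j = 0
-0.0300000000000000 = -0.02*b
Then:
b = 1.50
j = 2.72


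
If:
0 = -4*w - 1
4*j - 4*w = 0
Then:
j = -1/4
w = -1/4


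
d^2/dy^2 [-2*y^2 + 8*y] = -4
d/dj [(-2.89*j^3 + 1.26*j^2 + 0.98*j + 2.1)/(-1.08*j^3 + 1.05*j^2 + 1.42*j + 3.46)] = (-1.77635683940025e-15*j^5 - 1.6737*j^4 - 6.0908*j^3 - 22.434*j^2 + 4.3092*j + 0.4088)/(1.1664*j^6 - 2.268*j^5 - 1.9647*j^4 - 4.4916*j^3 + 9.2824*j^2 + 9.8264*j + 11.9716)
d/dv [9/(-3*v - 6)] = 3/(v + 2)^2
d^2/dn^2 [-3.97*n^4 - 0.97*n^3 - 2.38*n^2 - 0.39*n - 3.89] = -47.64*n^2 - 5.82*n - 4.76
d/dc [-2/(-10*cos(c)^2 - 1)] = 20*sin(2*c)/(5*cos(2*c) + 6)^2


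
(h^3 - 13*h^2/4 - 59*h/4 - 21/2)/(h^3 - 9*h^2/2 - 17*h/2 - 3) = (4*h + 7)/(2*(2*h + 1))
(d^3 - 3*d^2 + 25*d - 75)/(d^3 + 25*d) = (d - 3)/d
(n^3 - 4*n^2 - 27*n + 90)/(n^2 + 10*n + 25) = (n^2 - 9*n + 18)/(n + 5)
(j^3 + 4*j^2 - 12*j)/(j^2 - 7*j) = (j^2 + 4*j - 12)/(j - 7)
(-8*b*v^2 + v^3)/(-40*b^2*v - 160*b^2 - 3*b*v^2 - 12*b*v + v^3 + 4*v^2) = v^2/(5*b*v + 20*b + v^2 + 4*v)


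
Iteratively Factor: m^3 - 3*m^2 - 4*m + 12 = (m + 2)*(m^2 - 5*m + 6) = (m - 3)*(m + 2)*(m - 2)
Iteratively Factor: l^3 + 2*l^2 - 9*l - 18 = (l + 3)*(l^2 - l - 6) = (l + 2)*(l + 3)*(l - 3)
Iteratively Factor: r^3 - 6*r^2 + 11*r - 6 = (r - 3)*(r^2 - 3*r + 2) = (r - 3)*(r - 2)*(r - 1)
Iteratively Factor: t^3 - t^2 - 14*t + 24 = (t + 4)*(t^2 - 5*t + 6) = (t - 2)*(t + 4)*(t - 3)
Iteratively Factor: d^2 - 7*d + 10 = (d - 2)*(d - 5)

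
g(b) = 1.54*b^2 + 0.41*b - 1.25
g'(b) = 3.08*b + 0.41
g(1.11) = 1.10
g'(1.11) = 3.83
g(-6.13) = 54.11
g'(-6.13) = -18.47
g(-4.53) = 28.49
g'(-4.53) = -13.54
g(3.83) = 22.91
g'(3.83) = 12.21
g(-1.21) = 0.51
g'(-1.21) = -3.32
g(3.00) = 13.84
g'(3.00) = 9.65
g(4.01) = 25.16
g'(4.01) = 12.76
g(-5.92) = 50.29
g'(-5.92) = -17.82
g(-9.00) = 119.80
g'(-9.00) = -27.31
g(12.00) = 225.43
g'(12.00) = 37.37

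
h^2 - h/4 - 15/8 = (h - 3/2)*(h + 5/4)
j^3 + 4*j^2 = j^2*(j + 4)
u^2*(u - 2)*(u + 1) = u^4 - u^3 - 2*u^2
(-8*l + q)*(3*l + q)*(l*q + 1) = -24*l^3*q - 5*l^2*q^2 - 24*l^2 + l*q^3 - 5*l*q + q^2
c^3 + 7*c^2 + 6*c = c*(c + 1)*(c + 6)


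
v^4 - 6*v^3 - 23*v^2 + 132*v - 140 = (v - 7)*(v - 2)^2*(v + 5)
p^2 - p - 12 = (p - 4)*(p + 3)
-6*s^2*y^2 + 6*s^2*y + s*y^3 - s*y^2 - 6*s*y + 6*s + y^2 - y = (-6*s + y)*(y - 1)*(s*y + 1)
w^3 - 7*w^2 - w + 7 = (w - 7)*(w - 1)*(w + 1)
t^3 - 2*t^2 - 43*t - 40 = (t - 8)*(t + 1)*(t + 5)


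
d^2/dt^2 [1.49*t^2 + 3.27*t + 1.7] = 2.98000000000000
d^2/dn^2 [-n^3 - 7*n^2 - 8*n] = -6*n - 14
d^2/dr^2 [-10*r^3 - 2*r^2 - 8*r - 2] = -60*r - 4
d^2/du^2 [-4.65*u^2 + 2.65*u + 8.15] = -9.30000000000000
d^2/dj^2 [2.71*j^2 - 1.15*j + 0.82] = 5.42000000000000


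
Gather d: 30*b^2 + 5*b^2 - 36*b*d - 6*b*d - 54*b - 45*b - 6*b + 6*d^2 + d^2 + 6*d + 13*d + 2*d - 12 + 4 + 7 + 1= 35*b^2 - 105*b + 7*d^2 + d*(21 - 42*b)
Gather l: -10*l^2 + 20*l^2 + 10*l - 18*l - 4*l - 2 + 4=10*l^2 - 12*l + 2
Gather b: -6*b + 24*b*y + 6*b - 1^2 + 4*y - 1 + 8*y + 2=24*b*y + 12*y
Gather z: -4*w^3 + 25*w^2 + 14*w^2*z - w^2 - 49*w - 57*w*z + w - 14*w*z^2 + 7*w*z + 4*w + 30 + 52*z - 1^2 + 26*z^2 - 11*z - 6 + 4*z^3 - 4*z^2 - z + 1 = -4*w^3 + 24*w^2 - 44*w + 4*z^3 + z^2*(22 - 14*w) + z*(14*w^2 - 50*w + 40) + 24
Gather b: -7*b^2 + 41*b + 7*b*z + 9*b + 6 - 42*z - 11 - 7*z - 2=-7*b^2 + b*(7*z + 50) - 49*z - 7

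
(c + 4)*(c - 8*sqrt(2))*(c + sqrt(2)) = c^3 - 7*sqrt(2)*c^2 + 4*c^2 - 28*sqrt(2)*c - 16*c - 64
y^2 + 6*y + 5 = (y + 1)*(y + 5)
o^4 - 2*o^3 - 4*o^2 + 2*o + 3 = (o - 3)*(o - 1)*(o + 1)^2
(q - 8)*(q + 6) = q^2 - 2*q - 48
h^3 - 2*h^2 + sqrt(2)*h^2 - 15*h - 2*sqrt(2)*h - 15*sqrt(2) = (h - 5)*(h + 3)*(h + sqrt(2))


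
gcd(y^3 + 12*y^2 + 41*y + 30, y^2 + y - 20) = y + 5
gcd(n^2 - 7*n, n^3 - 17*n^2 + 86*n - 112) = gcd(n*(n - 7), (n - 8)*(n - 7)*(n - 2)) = n - 7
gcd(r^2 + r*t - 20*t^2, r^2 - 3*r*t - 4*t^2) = r - 4*t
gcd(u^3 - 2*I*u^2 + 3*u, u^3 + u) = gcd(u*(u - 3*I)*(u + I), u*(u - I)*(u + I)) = u^2 + I*u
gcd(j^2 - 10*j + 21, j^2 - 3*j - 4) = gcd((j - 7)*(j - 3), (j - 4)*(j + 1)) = 1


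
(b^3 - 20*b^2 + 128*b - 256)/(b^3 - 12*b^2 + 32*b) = (b - 8)/b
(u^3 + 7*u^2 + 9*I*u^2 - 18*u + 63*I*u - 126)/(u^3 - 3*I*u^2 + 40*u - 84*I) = (u^2 + u*(7 + 3*I) + 21*I)/(u^2 - 9*I*u - 14)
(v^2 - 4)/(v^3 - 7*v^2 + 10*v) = (v + 2)/(v*(v - 5))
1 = 1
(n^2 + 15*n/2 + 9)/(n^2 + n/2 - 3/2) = (n + 6)/(n - 1)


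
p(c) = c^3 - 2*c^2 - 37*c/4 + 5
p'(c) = 3*c^2 - 4*c - 37/4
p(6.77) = 161.00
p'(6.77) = 101.17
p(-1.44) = 11.19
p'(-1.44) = 2.73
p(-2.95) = -10.79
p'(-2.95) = 28.66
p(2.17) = -14.27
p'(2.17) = -3.80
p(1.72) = -11.74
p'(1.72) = -7.25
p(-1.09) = 11.41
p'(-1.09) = -1.33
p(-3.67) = -37.42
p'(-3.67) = 45.84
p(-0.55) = 9.32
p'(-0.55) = -6.14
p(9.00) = 488.75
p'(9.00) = 197.75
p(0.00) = 5.00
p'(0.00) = -9.25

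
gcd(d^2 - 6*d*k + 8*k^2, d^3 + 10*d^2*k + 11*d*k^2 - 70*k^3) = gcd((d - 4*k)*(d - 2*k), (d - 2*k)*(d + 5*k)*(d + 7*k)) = d - 2*k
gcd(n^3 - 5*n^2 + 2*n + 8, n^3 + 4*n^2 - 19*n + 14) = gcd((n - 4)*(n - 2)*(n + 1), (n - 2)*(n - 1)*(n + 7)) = n - 2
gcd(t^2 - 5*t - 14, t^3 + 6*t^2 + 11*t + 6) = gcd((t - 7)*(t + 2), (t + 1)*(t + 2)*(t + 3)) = t + 2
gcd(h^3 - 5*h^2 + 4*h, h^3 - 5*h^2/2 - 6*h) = h^2 - 4*h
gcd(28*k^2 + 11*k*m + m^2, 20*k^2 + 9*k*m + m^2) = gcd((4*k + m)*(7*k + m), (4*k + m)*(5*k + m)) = 4*k + m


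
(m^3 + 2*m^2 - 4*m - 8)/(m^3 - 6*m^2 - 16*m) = (m^2 - 4)/(m*(m - 8))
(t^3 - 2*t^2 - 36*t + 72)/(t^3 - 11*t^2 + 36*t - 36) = (t + 6)/(t - 3)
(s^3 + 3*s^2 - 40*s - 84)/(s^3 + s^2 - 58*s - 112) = (s - 6)/(s - 8)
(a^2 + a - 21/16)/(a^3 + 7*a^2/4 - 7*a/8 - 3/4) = (4*a + 7)/(2*(2*a^2 + 5*a + 2))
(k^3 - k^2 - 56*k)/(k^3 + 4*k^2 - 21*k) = (k - 8)/(k - 3)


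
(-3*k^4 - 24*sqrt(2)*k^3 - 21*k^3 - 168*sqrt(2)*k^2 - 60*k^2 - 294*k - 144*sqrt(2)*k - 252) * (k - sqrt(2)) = -3*k^5 - 21*sqrt(2)*k^4 - 21*k^4 - 147*sqrt(2)*k^3 - 12*k^3 - 84*sqrt(2)*k^2 + 42*k^2 + 36*k + 294*sqrt(2)*k + 252*sqrt(2)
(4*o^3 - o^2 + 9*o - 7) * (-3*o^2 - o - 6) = -12*o^5 - o^4 - 50*o^3 + 18*o^2 - 47*o + 42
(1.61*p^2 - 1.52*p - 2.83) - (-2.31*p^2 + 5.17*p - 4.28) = 3.92*p^2 - 6.69*p + 1.45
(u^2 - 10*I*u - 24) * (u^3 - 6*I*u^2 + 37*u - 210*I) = u^5 - 16*I*u^4 - 47*u^3 - 436*I*u^2 - 2988*u + 5040*I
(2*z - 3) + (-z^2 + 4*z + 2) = -z^2 + 6*z - 1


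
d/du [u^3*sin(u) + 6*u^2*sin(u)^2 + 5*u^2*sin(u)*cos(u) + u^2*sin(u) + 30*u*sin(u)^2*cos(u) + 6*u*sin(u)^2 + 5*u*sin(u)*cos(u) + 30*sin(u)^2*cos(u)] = u^3*cos(u) + 3*u^2*sin(u) + 6*u^2*sin(2*u) + u^2*cos(u) + 5*u^2*cos(2*u) - 11*u*sin(u)/2 + 11*u*sin(2*u) + 45*u*sin(3*u)/2 - u*cos(2*u) + 6*u - 15*sin(u)/2 + 5*sin(2*u)/2 + 45*sin(3*u)/2 + 15*cos(u)/2 - 3*cos(2*u) - 15*cos(3*u)/2 + 3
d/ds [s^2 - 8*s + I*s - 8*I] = 2*s - 8 + I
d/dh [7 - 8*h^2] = -16*h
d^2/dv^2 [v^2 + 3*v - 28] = 2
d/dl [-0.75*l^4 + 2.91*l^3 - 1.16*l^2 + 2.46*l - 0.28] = -3.0*l^3 + 8.73*l^2 - 2.32*l + 2.46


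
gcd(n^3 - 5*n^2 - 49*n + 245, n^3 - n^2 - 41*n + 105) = n^2 + 2*n - 35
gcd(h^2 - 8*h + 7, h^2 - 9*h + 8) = h - 1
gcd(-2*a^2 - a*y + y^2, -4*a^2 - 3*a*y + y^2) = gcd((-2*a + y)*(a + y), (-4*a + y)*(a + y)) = a + y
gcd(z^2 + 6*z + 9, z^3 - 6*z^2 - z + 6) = 1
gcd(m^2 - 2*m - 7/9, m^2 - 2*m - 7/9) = m^2 - 2*m - 7/9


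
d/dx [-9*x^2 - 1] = -18*x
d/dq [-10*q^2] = -20*q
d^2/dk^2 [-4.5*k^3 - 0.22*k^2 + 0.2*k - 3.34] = -27.0*k - 0.44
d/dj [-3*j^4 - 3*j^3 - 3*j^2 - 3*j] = -12*j^3 - 9*j^2 - 6*j - 3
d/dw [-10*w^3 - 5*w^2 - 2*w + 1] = -30*w^2 - 10*w - 2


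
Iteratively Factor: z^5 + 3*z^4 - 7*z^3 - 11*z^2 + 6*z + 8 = (z + 4)*(z^4 - z^3 - 3*z^2 + z + 2) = (z - 2)*(z + 4)*(z^3 + z^2 - z - 1) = (z - 2)*(z - 1)*(z + 4)*(z^2 + 2*z + 1) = (z - 2)*(z - 1)*(z + 1)*(z + 4)*(z + 1)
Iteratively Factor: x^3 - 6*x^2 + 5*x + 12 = (x + 1)*(x^2 - 7*x + 12) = (x - 4)*(x + 1)*(x - 3)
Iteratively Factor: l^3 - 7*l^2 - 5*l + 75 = (l + 3)*(l^2 - 10*l + 25) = (l - 5)*(l + 3)*(l - 5)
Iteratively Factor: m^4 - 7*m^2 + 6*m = (m - 1)*(m^3 + m^2 - 6*m) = (m - 1)*(m + 3)*(m^2 - 2*m) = m*(m - 1)*(m + 3)*(m - 2)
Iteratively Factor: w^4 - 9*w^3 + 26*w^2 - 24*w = (w - 3)*(w^3 - 6*w^2 + 8*w) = (w - 4)*(w - 3)*(w^2 - 2*w) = (w - 4)*(w - 3)*(w - 2)*(w)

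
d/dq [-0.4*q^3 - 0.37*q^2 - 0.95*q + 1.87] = -1.2*q^2 - 0.74*q - 0.95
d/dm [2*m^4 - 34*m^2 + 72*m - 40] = 8*m^3 - 68*m + 72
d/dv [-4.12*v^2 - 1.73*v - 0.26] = -8.24*v - 1.73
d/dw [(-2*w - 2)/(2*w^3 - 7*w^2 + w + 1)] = 2*w*(4*w^2 - w - 14)/(4*w^6 - 28*w^5 + 53*w^4 - 10*w^3 - 13*w^2 + 2*w + 1)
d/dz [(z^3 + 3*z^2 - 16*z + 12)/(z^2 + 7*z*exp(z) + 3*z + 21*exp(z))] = ((3*z^2 + 6*z - 16)*(z^2 + 7*z*exp(z) + 3*z + 21*exp(z)) - (z^3 + 3*z^2 - 16*z + 12)*(7*z*exp(z) + 2*z + 28*exp(z) + 3))/(z^2 + 7*z*exp(z) + 3*z + 21*exp(z))^2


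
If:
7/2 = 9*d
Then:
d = 7/18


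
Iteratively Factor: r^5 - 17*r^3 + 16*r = (r + 1)*(r^4 - r^3 - 16*r^2 + 16*r) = r*(r + 1)*(r^3 - r^2 - 16*r + 16) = r*(r - 4)*(r + 1)*(r^2 + 3*r - 4) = r*(r - 4)*(r + 1)*(r + 4)*(r - 1)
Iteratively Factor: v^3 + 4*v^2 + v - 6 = (v - 1)*(v^2 + 5*v + 6) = (v - 1)*(v + 3)*(v + 2)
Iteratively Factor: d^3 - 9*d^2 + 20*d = (d - 5)*(d^2 - 4*d) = (d - 5)*(d - 4)*(d)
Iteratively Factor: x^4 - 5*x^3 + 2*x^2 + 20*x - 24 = (x - 3)*(x^3 - 2*x^2 - 4*x + 8) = (x - 3)*(x + 2)*(x^2 - 4*x + 4) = (x - 3)*(x - 2)*(x + 2)*(x - 2)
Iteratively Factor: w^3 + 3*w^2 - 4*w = (w - 1)*(w^2 + 4*w) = (w - 1)*(w + 4)*(w)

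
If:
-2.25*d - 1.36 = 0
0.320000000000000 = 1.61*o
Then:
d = -0.60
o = 0.20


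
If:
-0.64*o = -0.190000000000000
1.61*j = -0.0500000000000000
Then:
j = -0.03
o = 0.30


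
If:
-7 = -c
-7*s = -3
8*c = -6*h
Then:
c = 7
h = -28/3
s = 3/7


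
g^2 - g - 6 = (g - 3)*(g + 2)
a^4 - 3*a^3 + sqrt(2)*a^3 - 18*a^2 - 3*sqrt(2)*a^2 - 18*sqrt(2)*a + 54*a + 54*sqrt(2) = (a - 3)*(a - 3*sqrt(2))*(a + sqrt(2))*(a + 3*sqrt(2))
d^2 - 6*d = d*(d - 6)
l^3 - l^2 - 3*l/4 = l*(l - 3/2)*(l + 1/2)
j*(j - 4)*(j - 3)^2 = j^4 - 10*j^3 + 33*j^2 - 36*j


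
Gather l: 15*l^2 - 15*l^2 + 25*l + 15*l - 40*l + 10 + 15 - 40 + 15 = 0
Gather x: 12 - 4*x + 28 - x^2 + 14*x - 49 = -x^2 + 10*x - 9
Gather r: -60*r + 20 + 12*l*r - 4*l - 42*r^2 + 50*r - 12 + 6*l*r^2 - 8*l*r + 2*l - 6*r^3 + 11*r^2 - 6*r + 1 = -2*l - 6*r^3 + r^2*(6*l - 31) + r*(4*l - 16) + 9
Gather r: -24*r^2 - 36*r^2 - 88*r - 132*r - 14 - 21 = -60*r^2 - 220*r - 35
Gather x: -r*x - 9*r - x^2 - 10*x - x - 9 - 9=-9*r - x^2 + x*(-r - 11) - 18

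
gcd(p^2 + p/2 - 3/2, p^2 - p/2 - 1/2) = p - 1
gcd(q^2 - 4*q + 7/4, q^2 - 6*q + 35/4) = q - 7/2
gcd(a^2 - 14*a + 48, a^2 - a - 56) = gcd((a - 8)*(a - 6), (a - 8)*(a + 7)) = a - 8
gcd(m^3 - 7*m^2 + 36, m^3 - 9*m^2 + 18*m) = m^2 - 9*m + 18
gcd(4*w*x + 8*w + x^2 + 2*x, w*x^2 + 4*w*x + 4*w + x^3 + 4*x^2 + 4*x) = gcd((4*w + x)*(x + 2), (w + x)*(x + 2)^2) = x + 2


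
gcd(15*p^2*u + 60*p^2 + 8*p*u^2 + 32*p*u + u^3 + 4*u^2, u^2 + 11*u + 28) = u + 4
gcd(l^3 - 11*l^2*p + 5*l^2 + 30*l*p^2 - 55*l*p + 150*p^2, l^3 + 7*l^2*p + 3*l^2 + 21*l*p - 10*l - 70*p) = l + 5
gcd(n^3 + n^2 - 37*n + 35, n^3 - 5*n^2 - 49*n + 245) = n^2 + 2*n - 35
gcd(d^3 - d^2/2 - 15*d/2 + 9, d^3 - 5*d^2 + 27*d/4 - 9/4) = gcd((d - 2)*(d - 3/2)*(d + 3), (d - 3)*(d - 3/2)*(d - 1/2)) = d - 3/2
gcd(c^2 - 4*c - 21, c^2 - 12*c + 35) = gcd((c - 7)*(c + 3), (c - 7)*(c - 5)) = c - 7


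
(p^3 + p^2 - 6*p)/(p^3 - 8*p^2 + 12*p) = (p + 3)/(p - 6)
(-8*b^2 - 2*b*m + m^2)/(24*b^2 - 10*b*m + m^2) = (-2*b - m)/(6*b - m)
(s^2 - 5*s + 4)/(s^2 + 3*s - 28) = (s - 1)/(s + 7)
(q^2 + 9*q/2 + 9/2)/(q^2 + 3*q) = (q + 3/2)/q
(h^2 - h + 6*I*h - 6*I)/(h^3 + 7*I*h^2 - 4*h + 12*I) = (h - 1)/(h^2 + I*h + 2)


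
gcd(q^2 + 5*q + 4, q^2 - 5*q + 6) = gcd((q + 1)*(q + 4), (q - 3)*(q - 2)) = 1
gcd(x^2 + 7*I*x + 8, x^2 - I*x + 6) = 1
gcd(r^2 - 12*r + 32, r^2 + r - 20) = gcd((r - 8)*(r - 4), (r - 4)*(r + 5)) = r - 4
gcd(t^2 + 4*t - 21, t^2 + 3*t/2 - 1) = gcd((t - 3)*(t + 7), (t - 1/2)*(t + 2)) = 1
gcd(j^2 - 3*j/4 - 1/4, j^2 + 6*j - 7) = j - 1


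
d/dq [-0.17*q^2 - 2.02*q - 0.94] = -0.34*q - 2.02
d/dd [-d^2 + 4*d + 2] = 4 - 2*d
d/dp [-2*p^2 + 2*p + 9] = 2 - 4*p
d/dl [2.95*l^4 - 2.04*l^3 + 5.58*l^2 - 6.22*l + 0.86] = 11.8*l^3 - 6.12*l^2 + 11.16*l - 6.22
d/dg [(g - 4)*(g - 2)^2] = (g - 2)*(3*g - 10)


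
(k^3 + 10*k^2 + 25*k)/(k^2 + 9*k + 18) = k*(k^2 + 10*k + 25)/(k^2 + 9*k + 18)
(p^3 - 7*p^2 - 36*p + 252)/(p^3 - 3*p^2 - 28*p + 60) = (p^2 - p - 42)/(p^2 + 3*p - 10)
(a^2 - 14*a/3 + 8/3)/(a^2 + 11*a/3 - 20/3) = (3*a^2 - 14*a + 8)/(3*a^2 + 11*a - 20)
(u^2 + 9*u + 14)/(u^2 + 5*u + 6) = (u + 7)/(u + 3)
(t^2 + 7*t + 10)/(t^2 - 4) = (t + 5)/(t - 2)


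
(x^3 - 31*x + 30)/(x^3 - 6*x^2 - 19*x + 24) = (x^2 + x - 30)/(x^2 - 5*x - 24)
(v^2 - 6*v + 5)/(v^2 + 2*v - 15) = (v^2 - 6*v + 5)/(v^2 + 2*v - 15)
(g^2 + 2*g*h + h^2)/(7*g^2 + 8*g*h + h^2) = (g + h)/(7*g + h)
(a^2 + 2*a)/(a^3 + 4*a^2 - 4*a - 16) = a/(a^2 + 2*a - 8)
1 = 1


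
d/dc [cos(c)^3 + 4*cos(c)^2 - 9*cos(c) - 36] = (-3*cos(c)^2 - 8*cos(c) + 9)*sin(c)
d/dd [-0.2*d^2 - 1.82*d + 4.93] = -0.4*d - 1.82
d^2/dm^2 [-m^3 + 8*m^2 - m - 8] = 16 - 6*m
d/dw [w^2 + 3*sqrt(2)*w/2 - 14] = 2*w + 3*sqrt(2)/2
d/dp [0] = 0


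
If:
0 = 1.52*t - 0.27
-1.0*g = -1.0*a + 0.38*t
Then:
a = g + 0.0675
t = 0.18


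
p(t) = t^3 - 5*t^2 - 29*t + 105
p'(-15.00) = 796.00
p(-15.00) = -3960.00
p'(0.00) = -29.00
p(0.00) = 105.00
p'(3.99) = -21.14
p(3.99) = -26.79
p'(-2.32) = 10.35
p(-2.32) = 132.88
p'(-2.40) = 12.28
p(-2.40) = 131.98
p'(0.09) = -29.88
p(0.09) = 102.35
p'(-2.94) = 26.33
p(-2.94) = 121.63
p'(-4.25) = 67.69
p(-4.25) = 61.17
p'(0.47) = -33.04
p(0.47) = 90.37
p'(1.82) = -37.26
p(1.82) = 41.69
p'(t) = 3*t^2 - 10*t - 29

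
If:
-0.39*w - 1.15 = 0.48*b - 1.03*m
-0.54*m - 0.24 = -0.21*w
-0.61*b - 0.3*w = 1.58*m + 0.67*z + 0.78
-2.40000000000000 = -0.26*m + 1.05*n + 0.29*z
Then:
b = -0.0158793518530068*z - 3.30295508126785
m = 0.37932066810533 - 0.280813801190016*z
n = -0.345725322199432*z - 2.19178726313582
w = 2.11825314655656 - 0.722092631631469*z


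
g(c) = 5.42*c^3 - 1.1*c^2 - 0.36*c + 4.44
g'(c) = 16.26*c^2 - 2.2*c - 0.36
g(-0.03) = 4.45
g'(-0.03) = -0.28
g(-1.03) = -2.28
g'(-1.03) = 19.16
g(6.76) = 1626.06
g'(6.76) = 727.81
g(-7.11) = -1996.69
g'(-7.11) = 837.26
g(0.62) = 5.09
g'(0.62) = 4.53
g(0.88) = 6.96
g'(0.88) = 10.30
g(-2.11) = -50.61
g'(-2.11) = 76.67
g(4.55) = 490.57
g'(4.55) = 326.25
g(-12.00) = -9515.40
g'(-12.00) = 2367.48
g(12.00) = 9207.48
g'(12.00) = 2314.68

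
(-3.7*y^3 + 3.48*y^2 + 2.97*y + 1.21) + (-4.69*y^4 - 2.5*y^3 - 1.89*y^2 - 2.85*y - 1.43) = -4.69*y^4 - 6.2*y^3 + 1.59*y^2 + 0.12*y - 0.22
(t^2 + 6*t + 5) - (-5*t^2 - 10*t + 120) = 6*t^2 + 16*t - 115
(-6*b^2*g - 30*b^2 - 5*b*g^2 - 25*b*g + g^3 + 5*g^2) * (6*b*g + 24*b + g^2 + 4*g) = -36*b^3*g^2 - 324*b^3*g - 720*b^3 - 36*b^2*g^3 - 324*b^2*g^2 - 720*b^2*g + b*g^4 + 9*b*g^3 + 20*b*g^2 + g^5 + 9*g^4 + 20*g^3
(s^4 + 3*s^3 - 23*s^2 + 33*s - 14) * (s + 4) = s^5 + 7*s^4 - 11*s^3 - 59*s^2 + 118*s - 56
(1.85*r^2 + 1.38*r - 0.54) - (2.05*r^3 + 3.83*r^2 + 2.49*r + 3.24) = -2.05*r^3 - 1.98*r^2 - 1.11*r - 3.78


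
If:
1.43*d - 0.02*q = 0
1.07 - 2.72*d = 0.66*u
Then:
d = 0.393382352941176 - 0.242647058823529*u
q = 28.1268382352941 - 17.3492647058824*u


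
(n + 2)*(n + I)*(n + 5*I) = n^3 + 2*n^2 + 6*I*n^2 - 5*n + 12*I*n - 10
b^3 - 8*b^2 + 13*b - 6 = (b - 6)*(b - 1)^2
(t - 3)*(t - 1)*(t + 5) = t^3 + t^2 - 17*t + 15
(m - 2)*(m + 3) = m^2 + m - 6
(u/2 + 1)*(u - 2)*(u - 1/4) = u^3/2 - u^2/8 - 2*u + 1/2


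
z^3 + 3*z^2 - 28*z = z*(z - 4)*(z + 7)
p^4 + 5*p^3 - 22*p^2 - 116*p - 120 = (p - 5)*(p + 2)^2*(p + 6)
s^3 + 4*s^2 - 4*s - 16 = (s - 2)*(s + 2)*(s + 4)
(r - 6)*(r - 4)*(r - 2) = r^3 - 12*r^2 + 44*r - 48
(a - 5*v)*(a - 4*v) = a^2 - 9*a*v + 20*v^2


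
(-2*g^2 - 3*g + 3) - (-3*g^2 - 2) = g^2 - 3*g + 5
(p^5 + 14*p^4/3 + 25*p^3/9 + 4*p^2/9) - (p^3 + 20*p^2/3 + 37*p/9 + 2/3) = p^5 + 14*p^4/3 + 16*p^3/9 - 56*p^2/9 - 37*p/9 - 2/3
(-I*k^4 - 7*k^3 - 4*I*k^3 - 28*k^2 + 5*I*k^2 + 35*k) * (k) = -I*k^5 - 7*k^4 - 4*I*k^4 - 28*k^3 + 5*I*k^3 + 35*k^2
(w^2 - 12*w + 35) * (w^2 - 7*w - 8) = w^4 - 19*w^3 + 111*w^2 - 149*w - 280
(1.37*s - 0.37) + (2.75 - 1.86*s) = 2.38 - 0.49*s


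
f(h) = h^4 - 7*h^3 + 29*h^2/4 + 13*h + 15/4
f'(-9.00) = -4734.50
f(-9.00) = 12138.00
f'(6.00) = 208.00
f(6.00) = 126.75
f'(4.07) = -6.17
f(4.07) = -20.78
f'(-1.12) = -35.20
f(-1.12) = 9.69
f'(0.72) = 14.05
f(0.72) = 14.52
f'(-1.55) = -74.82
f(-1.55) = 32.86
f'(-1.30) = -50.13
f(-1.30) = 17.34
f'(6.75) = 384.25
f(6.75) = 344.94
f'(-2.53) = -222.88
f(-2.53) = 171.60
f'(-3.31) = -410.13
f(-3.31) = 414.04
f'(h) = 4*h^3 - 21*h^2 + 29*h/2 + 13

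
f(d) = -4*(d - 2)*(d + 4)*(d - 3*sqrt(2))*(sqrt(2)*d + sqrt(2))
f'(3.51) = -73.72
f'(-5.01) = 2214.48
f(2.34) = 77.49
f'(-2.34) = -189.16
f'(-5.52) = 3180.09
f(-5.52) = -2853.27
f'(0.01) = -96.62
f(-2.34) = 359.48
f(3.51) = 211.96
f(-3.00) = 409.71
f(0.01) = -192.98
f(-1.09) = 24.41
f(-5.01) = -1486.02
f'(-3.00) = 66.34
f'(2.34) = 222.61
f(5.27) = -1104.57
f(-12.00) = -113198.93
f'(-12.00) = 39495.56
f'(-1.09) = -275.34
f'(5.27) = -1708.26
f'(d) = -4*sqrt(2)*(d - 2)*(d + 4)*(d - 3*sqrt(2)) - 4*(d - 2)*(d + 4)*(sqrt(2)*d + sqrt(2)) - 4*(d - 2)*(d - 3*sqrt(2))*(sqrt(2)*d + sqrt(2)) - 4*(d + 4)*(d - 3*sqrt(2))*(sqrt(2)*d + sqrt(2)) = -16*sqrt(2)*d^3 - 36*sqrt(2)*d^2 + 72*d^2 + 48*sqrt(2)*d + 144*d - 144 + 32*sqrt(2)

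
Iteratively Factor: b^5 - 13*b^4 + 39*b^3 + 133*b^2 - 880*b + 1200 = (b - 5)*(b^4 - 8*b^3 - b^2 + 128*b - 240) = (b - 5)*(b + 4)*(b^3 - 12*b^2 + 47*b - 60) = (b - 5)^2*(b + 4)*(b^2 - 7*b + 12) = (b - 5)^2*(b - 3)*(b + 4)*(b - 4)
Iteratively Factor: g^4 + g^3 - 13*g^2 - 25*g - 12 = (g + 1)*(g^3 - 13*g - 12) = (g + 1)^2*(g^2 - g - 12) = (g + 1)^2*(g + 3)*(g - 4)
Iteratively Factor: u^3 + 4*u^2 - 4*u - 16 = (u - 2)*(u^2 + 6*u + 8) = (u - 2)*(u + 4)*(u + 2)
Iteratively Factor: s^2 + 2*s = (s)*(s + 2)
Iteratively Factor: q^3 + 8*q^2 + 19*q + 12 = (q + 3)*(q^2 + 5*q + 4) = (q + 1)*(q + 3)*(q + 4)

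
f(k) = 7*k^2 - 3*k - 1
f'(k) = 14*k - 3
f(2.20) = 26.28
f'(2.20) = 27.80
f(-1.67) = 23.53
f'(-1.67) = -26.38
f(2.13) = 24.37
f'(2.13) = 26.82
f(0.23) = -1.32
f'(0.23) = 0.22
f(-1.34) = 15.59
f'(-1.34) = -21.76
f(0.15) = -1.29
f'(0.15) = -0.90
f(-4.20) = 135.08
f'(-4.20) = -61.80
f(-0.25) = 0.19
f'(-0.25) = -6.50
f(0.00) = -1.00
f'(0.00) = -3.00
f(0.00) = -1.00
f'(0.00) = -3.00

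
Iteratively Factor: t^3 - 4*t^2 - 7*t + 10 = (t + 2)*(t^2 - 6*t + 5) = (t - 1)*(t + 2)*(t - 5)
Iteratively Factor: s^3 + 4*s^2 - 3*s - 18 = (s + 3)*(s^2 + s - 6) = (s + 3)^2*(s - 2)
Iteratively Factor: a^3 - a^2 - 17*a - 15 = (a + 1)*(a^2 - 2*a - 15) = (a - 5)*(a + 1)*(a + 3)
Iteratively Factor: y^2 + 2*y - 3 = (y + 3)*(y - 1)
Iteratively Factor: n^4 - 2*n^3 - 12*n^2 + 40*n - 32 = (n - 2)*(n^3 - 12*n + 16) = (n - 2)*(n + 4)*(n^2 - 4*n + 4) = (n - 2)^2*(n + 4)*(n - 2)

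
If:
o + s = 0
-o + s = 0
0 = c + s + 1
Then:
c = -1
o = 0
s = 0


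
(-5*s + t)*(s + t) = -5*s^2 - 4*s*t + t^2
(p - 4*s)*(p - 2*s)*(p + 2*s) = p^3 - 4*p^2*s - 4*p*s^2 + 16*s^3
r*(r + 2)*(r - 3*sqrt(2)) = r^3 - 3*sqrt(2)*r^2 + 2*r^2 - 6*sqrt(2)*r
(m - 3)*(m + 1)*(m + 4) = m^3 + 2*m^2 - 11*m - 12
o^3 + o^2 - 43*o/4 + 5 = (o - 5/2)*(o - 1/2)*(o + 4)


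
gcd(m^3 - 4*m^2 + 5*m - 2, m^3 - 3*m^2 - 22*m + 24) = m - 1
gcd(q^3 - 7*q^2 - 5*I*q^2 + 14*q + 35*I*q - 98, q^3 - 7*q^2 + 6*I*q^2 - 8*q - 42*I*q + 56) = q^2 + q*(-7 + 2*I) - 14*I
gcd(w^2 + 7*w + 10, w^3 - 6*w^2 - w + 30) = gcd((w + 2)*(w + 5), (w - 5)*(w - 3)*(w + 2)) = w + 2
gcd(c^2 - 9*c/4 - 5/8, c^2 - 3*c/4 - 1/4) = c + 1/4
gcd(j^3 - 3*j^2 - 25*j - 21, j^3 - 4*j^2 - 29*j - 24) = j^2 + 4*j + 3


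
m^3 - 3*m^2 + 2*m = m*(m - 2)*(m - 1)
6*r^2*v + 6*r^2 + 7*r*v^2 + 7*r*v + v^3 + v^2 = (r + v)*(6*r + v)*(v + 1)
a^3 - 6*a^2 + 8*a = a*(a - 4)*(a - 2)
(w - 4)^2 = w^2 - 8*w + 16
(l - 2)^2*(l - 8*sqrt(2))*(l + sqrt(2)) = l^4 - 7*sqrt(2)*l^3 - 4*l^3 - 12*l^2 + 28*sqrt(2)*l^2 - 28*sqrt(2)*l + 64*l - 64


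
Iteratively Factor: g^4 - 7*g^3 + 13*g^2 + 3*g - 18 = (g - 3)*(g^3 - 4*g^2 + g + 6) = (g - 3)*(g - 2)*(g^2 - 2*g - 3) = (g - 3)*(g - 2)*(g + 1)*(g - 3)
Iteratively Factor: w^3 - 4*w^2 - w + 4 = (w - 4)*(w^2 - 1) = (w - 4)*(w - 1)*(w + 1)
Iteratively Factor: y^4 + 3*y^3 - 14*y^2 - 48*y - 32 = (y + 1)*(y^3 + 2*y^2 - 16*y - 32) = (y + 1)*(y + 4)*(y^2 - 2*y - 8) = (y + 1)*(y + 2)*(y + 4)*(y - 4)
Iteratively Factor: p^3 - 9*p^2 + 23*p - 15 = (p - 1)*(p^2 - 8*p + 15) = (p - 5)*(p - 1)*(p - 3)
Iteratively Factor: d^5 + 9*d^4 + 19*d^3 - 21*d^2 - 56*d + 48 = (d - 1)*(d^4 + 10*d^3 + 29*d^2 + 8*d - 48) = (d - 1)^2*(d^3 + 11*d^2 + 40*d + 48) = (d - 1)^2*(d + 4)*(d^2 + 7*d + 12) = (d - 1)^2*(d + 3)*(d + 4)*(d + 4)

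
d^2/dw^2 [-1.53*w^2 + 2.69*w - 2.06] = -3.06000000000000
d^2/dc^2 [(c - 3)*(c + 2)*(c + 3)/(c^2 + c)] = 4*(-5*c^3 - 27*c^2 - 27*c - 9)/(c^3*(c^3 + 3*c^2 + 3*c + 1))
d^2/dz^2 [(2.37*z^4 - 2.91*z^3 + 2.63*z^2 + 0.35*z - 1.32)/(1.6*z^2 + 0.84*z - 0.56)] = (12.1344*z^6 + 19.11168*z^5 - 2.70748800000001*z^4 - 32.43632*z^3 + 10.995648*z^2 - 14.238336*z - 2.249408)/(4.096*z^6 + 6.4512*z^5 - 0.913920000000001*z^4 - 3.923136*z^3 + 0.319872*z^2 + 0.790272*z - 0.175616)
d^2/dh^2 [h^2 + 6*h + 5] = 2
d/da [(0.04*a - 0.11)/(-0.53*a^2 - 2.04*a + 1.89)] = (0.0212*a^2 - 0.1166*a - 0.1488)/(0.2809*a^4 + 2.1624*a^3 + 2.1582*a^2 - 7.7112*a + 3.5721)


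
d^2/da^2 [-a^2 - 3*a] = -2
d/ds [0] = 0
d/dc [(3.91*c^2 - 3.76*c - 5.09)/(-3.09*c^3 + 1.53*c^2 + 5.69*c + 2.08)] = (12.0819*c^4 - 23.2368*c^3 - 19.1836*c^2 + 31.841*c + 21.1413)/(9.5481*c^6 - 9.4554*c^5 - 32.8233*c^4 + 4.557*c^3 + 38.7409*c^2 + 23.6704*c + 4.3264)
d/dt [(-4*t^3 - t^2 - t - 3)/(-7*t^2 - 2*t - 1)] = (28*t^4 + 16*t^3 + 7*t^2 - 40*t - 5)/(49*t^4 + 28*t^3 + 18*t^2 + 4*t + 1)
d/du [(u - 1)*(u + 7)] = 2*u + 6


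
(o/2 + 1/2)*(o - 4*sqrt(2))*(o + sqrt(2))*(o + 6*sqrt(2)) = o^4/2 + o^3/2 + 3*sqrt(2)*o^3/2 - 22*o^2 + 3*sqrt(2)*o^2/2 - 24*sqrt(2)*o - 22*o - 24*sqrt(2)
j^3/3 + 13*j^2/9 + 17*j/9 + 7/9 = (j/3 + 1/3)*(j + 1)*(j + 7/3)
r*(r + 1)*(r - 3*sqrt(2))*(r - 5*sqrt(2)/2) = r^4 - 11*sqrt(2)*r^3/2 + r^3 - 11*sqrt(2)*r^2/2 + 15*r^2 + 15*r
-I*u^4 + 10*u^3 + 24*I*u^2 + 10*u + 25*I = (u - I)*(u + 5*I)^2*(-I*u + 1)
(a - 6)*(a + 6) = a^2 - 36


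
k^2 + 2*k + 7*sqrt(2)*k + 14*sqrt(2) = (k + 2)*(k + 7*sqrt(2))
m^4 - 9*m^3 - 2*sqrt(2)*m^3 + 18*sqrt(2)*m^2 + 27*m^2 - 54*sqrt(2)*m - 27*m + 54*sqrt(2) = (m - 3)^3*(m - 2*sqrt(2))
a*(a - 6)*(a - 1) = a^3 - 7*a^2 + 6*a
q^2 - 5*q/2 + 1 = (q - 2)*(q - 1/2)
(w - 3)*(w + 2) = w^2 - w - 6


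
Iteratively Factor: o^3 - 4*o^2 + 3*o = (o - 1)*(o^2 - 3*o) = (o - 3)*(o - 1)*(o)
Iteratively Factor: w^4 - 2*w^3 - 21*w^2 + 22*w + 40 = (w - 5)*(w^3 + 3*w^2 - 6*w - 8) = (w - 5)*(w - 2)*(w^2 + 5*w + 4) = (w - 5)*(w - 2)*(w + 4)*(w + 1)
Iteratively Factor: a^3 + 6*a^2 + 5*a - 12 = (a + 4)*(a^2 + 2*a - 3) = (a + 3)*(a + 4)*(a - 1)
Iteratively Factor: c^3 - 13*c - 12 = (c + 3)*(c^2 - 3*c - 4) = (c + 1)*(c + 3)*(c - 4)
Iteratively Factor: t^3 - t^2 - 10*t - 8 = (t + 2)*(t^2 - 3*t - 4) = (t + 1)*(t + 2)*(t - 4)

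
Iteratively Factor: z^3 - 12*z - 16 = (z + 2)*(z^2 - 2*z - 8) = (z - 4)*(z + 2)*(z + 2)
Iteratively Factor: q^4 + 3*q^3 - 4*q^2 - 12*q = (q + 3)*(q^3 - 4*q) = (q + 2)*(q + 3)*(q^2 - 2*q) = (q - 2)*(q + 2)*(q + 3)*(q)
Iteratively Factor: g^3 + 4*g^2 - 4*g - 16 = (g + 4)*(g^2 - 4) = (g - 2)*(g + 4)*(g + 2)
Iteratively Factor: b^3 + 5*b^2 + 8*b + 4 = (b + 2)*(b^2 + 3*b + 2) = (b + 1)*(b + 2)*(b + 2)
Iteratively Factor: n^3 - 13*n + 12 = (n - 1)*(n^2 + n - 12) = (n - 3)*(n - 1)*(n + 4)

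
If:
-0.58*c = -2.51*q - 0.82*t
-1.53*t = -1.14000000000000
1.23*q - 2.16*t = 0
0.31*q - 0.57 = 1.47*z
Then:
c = 6.72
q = 1.31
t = 0.75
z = -0.11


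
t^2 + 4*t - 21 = (t - 3)*(t + 7)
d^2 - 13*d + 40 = (d - 8)*(d - 5)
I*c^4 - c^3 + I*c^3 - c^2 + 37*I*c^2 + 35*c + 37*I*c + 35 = (c - 5*I)*(c - I)*(c + 7*I)*(I*c + I)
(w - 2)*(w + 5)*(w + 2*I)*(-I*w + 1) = -I*w^4 + 3*w^3 - 3*I*w^3 + 9*w^2 + 12*I*w^2 - 30*w + 6*I*w - 20*I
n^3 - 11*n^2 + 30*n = n*(n - 6)*(n - 5)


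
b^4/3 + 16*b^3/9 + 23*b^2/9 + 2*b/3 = b*(b/3 + 1)*(b + 1/3)*(b + 2)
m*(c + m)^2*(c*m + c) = c^3*m^2 + c^3*m + 2*c^2*m^3 + 2*c^2*m^2 + c*m^4 + c*m^3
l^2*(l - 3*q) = l^3 - 3*l^2*q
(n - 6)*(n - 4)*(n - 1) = n^3 - 11*n^2 + 34*n - 24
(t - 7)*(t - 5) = t^2 - 12*t + 35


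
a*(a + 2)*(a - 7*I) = a^3 + 2*a^2 - 7*I*a^2 - 14*I*a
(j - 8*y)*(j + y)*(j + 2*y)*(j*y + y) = j^4*y - 5*j^3*y^2 + j^3*y - 22*j^2*y^3 - 5*j^2*y^2 - 16*j*y^4 - 22*j*y^3 - 16*y^4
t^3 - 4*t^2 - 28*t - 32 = (t - 8)*(t + 2)^2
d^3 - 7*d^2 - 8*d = d*(d - 8)*(d + 1)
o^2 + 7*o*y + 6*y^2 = (o + y)*(o + 6*y)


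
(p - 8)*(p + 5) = p^2 - 3*p - 40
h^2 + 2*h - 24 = (h - 4)*(h + 6)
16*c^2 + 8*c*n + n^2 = (4*c + n)^2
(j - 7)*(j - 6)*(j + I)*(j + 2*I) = j^4 - 13*j^3 + 3*I*j^3 + 40*j^2 - 39*I*j^2 + 26*j + 126*I*j - 84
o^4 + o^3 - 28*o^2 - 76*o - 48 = (o - 6)*(o + 1)*(o + 2)*(o + 4)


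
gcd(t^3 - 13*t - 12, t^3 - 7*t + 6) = t + 3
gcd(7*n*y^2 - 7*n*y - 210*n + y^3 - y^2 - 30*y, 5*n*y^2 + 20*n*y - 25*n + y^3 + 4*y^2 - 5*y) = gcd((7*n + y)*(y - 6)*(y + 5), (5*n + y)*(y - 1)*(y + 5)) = y + 5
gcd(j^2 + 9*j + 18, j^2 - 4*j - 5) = 1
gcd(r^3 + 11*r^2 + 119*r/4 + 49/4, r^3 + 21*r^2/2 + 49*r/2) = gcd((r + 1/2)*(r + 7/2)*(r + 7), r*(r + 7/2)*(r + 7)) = r^2 + 21*r/2 + 49/2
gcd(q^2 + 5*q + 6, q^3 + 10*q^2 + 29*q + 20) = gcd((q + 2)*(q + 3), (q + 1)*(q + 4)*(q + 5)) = 1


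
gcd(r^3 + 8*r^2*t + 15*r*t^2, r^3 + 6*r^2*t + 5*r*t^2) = r^2 + 5*r*t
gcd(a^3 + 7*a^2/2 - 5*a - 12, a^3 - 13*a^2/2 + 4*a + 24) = a + 3/2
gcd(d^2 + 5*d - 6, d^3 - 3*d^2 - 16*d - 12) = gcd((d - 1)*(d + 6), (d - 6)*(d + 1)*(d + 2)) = 1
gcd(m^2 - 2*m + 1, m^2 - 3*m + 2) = m - 1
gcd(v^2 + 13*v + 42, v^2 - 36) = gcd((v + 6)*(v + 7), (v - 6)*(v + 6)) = v + 6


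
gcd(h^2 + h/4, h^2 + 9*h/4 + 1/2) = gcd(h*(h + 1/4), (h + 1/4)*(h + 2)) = h + 1/4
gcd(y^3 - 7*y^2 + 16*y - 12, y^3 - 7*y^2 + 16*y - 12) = y^3 - 7*y^2 + 16*y - 12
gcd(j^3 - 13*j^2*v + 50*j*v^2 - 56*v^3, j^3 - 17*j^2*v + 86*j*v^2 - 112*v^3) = j^2 - 9*j*v + 14*v^2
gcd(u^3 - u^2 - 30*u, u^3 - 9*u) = u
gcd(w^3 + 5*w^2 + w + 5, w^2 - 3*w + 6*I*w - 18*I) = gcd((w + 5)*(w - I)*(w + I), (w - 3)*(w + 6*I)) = 1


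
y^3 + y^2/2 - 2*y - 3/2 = (y - 3/2)*(y + 1)^2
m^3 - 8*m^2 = m^2*(m - 8)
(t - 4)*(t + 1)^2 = t^3 - 2*t^2 - 7*t - 4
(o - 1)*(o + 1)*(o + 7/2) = o^3 + 7*o^2/2 - o - 7/2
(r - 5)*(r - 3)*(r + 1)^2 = r^4 - 6*r^3 + 22*r + 15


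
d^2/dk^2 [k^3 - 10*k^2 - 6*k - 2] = 6*k - 20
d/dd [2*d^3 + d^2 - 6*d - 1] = 6*d^2 + 2*d - 6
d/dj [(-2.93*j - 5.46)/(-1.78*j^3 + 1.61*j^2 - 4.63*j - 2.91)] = (-10.4308*j^3 - 24.4391*j^2 + 17.5812*j - 16.7535)/(3.1684*j^6 - 5.7316*j^5 + 19.0749*j^4 - 4.549*j^3 + 12.0667*j^2 + 26.9466*j + 8.4681)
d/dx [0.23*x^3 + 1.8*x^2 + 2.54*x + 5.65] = 0.69*x^2 + 3.6*x + 2.54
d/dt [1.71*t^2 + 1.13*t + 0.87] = 3.42*t + 1.13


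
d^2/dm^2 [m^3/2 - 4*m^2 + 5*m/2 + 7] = 3*m - 8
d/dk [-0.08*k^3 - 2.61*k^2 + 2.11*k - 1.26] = -0.24*k^2 - 5.22*k + 2.11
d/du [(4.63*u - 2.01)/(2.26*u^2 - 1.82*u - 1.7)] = (-10.4638*u^2 + 9.0852*u - 11.5292)/(5.1076*u^4 - 8.2264*u^3 - 4.3716*u^2 + 6.188*u + 2.89)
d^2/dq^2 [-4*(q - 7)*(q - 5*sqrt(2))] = -8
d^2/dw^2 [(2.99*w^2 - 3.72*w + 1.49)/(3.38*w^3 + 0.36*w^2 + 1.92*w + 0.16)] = (68.3179120000001*w^6 - 254.992608*w^5 + 60.6858720000001*w^4 + 49.555648*w^3 + 82.283616*w^2 + 2.630208*w + 13.25248)/(38.614472*w^9 + 12.338352*w^8 + 67.118688*w^7 + 19.547904*w^6 + 39.29472*w^5 + 10.273536*w^4 + 8.001024*w^3 + 1.79712*w^2 + 0.147456*w + 0.004096)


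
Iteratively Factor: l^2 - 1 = (l + 1)*(l - 1)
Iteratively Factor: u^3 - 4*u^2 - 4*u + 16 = (u - 4)*(u^2 - 4) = (u - 4)*(u + 2)*(u - 2)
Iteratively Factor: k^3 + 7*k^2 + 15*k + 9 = (k + 1)*(k^2 + 6*k + 9) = (k + 1)*(k + 3)*(k + 3)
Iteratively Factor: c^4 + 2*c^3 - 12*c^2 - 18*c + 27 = (c - 1)*(c^3 + 3*c^2 - 9*c - 27) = (c - 1)*(c + 3)*(c^2 - 9) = (c - 1)*(c + 3)^2*(c - 3)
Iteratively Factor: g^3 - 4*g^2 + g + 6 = (g + 1)*(g^2 - 5*g + 6) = (g - 3)*(g + 1)*(g - 2)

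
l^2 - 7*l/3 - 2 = (l - 3)*(l + 2/3)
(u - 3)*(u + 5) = u^2 + 2*u - 15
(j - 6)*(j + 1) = j^2 - 5*j - 6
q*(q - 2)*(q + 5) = q^3 + 3*q^2 - 10*q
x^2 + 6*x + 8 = (x + 2)*(x + 4)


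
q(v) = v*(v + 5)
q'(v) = 2*v + 5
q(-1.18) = -4.51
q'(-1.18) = 2.64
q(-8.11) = 25.22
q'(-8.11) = -11.22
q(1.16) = 7.15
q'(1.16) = 7.32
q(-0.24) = -1.14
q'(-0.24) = 4.52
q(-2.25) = -6.19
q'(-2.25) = 0.50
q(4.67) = 45.16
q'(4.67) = 14.34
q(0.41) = 2.22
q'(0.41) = 5.82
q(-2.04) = -6.04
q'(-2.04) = 0.92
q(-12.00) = 84.00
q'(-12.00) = -19.00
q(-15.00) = 150.00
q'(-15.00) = -25.00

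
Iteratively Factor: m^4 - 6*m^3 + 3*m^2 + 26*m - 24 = (m + 2)*(m^3 - 8*m^2 + 19*m - 12) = (m - 3)*(m + 2)*(m^2 - 5*m + 4) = (m - 4)*(m - 3)*(m + 2)*(m - 1)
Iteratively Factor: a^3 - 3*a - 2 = (a + 1)*(a^2 - a - 2) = (a - 2)*(a + 1)*(a + 1)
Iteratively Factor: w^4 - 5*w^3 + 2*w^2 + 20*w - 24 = (w + 2)*(w^3 - 7*w^2 + 16*w - 12) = (w - 3)*(w + 2)*(w^2 - 4*w + 4) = (w - 3)*(w - 2)*(w + 2)*(w - 2)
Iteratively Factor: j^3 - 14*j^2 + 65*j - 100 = (j - 4)*(j^2 - 10*j + 25) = (j - 5)*(j - 4)*(j - 5)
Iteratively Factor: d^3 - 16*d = (d - 4)*(d^2 + 4*d) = (d - 4)*(d + 4)*(d)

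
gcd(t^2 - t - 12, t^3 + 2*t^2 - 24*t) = t - 4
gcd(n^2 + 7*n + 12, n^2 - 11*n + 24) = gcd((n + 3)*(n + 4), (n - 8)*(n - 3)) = 1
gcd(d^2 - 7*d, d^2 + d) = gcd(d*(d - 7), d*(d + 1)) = d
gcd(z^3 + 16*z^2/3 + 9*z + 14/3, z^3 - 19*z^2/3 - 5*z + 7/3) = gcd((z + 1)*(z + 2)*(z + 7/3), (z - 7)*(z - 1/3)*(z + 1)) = z + 1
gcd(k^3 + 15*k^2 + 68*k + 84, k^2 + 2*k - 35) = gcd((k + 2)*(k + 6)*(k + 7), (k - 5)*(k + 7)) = k + 7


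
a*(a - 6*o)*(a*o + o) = a^3*o - 6*a^2*o^2 + a^2*o - 6*a*o^2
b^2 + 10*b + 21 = (b + 3)*(b + 7)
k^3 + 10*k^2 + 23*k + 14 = (k + 1)*(k + 2)*(k + 7)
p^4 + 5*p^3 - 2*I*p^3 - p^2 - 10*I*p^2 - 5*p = p*(p + 5)*(p - I)^2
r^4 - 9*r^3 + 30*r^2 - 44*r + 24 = (r - 3)*(r - 2)^3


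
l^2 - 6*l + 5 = (l - 5)*(l - 1)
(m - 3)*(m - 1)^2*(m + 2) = m^4 - 3*m^3 - 3*m^2 + 11*m - 6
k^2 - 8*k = k*(k - 8)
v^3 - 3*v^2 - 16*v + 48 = (v - 4)*(v - 3)*(v + 4)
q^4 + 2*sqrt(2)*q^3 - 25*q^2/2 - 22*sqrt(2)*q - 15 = (q - 5*sqrt(2)/2)*(q + sqrt(2)/2)*(q + sqrt(2))*(q + 3*sqrt(2))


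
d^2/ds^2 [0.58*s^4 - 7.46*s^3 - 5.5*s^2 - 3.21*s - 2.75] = 6.96*s^2 - 44.76*s - 11.0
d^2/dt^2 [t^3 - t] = 6*t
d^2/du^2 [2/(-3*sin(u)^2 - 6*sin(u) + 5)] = 12*(6*sin(u)^4 + 9*sin(u)^3 + 7*sin(u)^2 - 13*sin(u) - 17)/(3*sin(u)^2 + 6*sin(u) - 5)^3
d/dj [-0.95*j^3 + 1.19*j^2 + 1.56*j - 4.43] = -2.85*j^2 + 2.38*j + 1.56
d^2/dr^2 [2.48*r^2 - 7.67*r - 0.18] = 4.96000000000000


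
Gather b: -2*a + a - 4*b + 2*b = -a - 2*b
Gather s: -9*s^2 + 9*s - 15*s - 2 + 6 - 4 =-9*s^2 - 6*s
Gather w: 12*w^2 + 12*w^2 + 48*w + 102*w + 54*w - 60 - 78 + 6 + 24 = 24*w^2 + 204*w - 108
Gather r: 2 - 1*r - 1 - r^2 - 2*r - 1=-r^2 - 3*r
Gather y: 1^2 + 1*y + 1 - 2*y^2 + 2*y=-2*y^2 + 3*y + 2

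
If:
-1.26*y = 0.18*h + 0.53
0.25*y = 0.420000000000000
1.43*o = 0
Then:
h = -14.70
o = 0.00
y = 1.68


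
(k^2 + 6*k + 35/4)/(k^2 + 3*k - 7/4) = (2*k + 5)/(2*k - 1)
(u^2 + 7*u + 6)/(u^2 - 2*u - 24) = (u^2 + 7*u + 6)/(u^2 - 2*u - 24)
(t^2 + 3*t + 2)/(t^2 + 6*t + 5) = (t + 2)/(t + 5)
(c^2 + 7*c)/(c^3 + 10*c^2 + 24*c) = (c + 7)/(c^2 + 10*c + 24)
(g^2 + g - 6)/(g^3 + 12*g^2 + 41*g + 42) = (g - 2)/(g^2 + 9*g + 14)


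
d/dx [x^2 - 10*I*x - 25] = 2*x - 10*I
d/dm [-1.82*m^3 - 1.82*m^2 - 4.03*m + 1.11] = -5.46*m^2 - 3.64*m - 4.03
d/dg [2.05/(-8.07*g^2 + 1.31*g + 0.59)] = (33.087*g - 2.6855)/(-8.07*g^2 + 1.31*g + 0.59)^2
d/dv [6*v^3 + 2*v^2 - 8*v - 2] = 18*v^2 + 4*v - 8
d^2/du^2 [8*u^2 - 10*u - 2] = 16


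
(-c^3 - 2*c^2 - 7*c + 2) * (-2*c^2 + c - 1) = 2*c^5 + 3*c^4 + 13*c^3 - 9*c^2 + 9*c - 2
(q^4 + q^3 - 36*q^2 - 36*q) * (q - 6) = q^5 - 5*q^4 - 42*q^3 + 180*q^2 + 216*q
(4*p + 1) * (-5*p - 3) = -20*p^2 - 17*p - 3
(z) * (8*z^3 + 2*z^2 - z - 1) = 8*z^4 + 2*z^3 - z^2 - z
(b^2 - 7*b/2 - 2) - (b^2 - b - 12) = 10 - 5*b/2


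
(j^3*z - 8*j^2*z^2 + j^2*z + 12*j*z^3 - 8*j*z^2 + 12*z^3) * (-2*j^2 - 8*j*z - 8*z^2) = -2*j^5*z + 8*j^4*z^2 - 2*j^4*z + 32*j^3*z^3 + 8*j^3*z^2 - 32*j^2*z^4 + 32*j^2*z^3 - 96*j*z^5 - 32*j*z^4 - 96*z^5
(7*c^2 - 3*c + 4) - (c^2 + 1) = 6*c^2 - 3*c + 3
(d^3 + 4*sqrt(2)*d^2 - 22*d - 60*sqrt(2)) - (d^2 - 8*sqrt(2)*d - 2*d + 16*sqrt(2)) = d^3 - d^2 + 4*sqrt(2)*d^2 - 20*d + 8*sqrt(2)*d - 76*sqrt(2)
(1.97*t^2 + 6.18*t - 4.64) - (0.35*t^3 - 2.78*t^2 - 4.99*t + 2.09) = -0.35*t^3 + 4.75*t^2 + 11.17*t - 6.73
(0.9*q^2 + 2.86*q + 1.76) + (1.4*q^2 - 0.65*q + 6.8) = 2.3*q^2 + 2.21*q + 8.56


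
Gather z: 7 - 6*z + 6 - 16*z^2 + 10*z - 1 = -16*z^2 + 4*z + 12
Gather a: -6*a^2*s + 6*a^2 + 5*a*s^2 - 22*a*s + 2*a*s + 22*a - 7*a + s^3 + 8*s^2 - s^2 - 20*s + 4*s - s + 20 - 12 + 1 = a^2*(6 - 6*s) + a*(5*s^2 - 20*s + 15) + s^3 + 7*s^2 - 17*s + 9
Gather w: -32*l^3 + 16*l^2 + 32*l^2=-32*l^3 + 48*l^2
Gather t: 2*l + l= 3*l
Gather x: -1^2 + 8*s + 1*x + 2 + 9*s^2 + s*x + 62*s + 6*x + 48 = 9*s^2 + 70*s + x*(s + 7) + 49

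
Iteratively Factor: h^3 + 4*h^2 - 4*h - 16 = (h + 2)*(h^2 + 2*h - 8) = (h - 2)*(h + 2)*(h + 4)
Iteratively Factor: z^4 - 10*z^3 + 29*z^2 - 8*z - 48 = (z - 4)*(z^3 - 6*z^2 + 5*z + 12) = (z - 4)*(z + 1)*(z^2 - 7*z + 12) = (z - 4)*(z - 3)*(z + 1)*(z - 4)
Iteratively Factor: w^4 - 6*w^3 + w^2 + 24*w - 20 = (w - 2)*(w^3 - 4*w^2 - 7*w + 10) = (w - 2)*(w - 1)*(w^2 - 3*w - 10) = (w - 2)*(w - 1)*(w + 2)*(w - 5)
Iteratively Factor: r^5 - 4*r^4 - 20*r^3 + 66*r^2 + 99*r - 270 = (r - 2)*(r^4 - 2*r^3 - 24*r^2 + 18*r + 135) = (r - 2)*(r + 3)*(r^3 - 5*r^2 - 9*r + 45) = (r - 2)*(r + 3)^2*(r^2 - 8*r + 15) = (r - 5)*(r - 2)*(r + 3)^2*(r - 3)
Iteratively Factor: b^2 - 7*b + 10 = (b - 2)*(b - 5)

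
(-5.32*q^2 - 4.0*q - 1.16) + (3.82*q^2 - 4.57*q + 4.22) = -1.5*q^2 - 8.57*q + 3.06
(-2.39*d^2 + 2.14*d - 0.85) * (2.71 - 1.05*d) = 2.5095*d^3 - 8.7239*d^2 + 6.6919*d - 2.3035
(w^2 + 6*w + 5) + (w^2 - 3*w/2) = 2*w^2 + 9*w/2 + 5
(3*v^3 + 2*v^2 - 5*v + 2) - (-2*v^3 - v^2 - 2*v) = 5*v^3 + 3*v^2 - 3*v + 2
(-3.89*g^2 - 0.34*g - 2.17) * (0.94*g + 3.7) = -3.6566*g^3 - 14.7126*g^2 - 3.2978*g - 8.029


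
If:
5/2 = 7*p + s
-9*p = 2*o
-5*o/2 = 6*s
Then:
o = -90/71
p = 20/71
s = 75/142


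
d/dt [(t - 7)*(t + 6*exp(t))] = t + (t - 7)*(6*exp(t) + 1) + 6*exp(t)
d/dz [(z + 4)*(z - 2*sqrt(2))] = 2*z - 2*sqrt(2) + 4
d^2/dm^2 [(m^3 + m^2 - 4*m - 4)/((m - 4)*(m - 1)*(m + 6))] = 4*(33*m^5 - 51*m^4 + 185*m^3 - 534*m^2 + 1308*m - 2264)/(m^9 + 3*m^8 - 75*m^7 - 83*m^6 + 2094*m^5 - 1644*m^4 - 19592*m^3 + 50400*m^2 - 44928*m + 13824)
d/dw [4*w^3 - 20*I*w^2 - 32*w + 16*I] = 12*w^2 - 40*I*w - 32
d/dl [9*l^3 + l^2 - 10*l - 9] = 27*l^2 + 2*l - 10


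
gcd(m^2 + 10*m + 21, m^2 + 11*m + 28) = m + 7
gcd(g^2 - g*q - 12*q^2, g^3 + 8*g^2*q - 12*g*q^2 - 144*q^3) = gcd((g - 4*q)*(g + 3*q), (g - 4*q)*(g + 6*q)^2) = -g + 4*q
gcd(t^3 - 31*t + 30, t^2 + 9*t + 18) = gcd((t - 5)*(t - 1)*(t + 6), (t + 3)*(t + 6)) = t + 6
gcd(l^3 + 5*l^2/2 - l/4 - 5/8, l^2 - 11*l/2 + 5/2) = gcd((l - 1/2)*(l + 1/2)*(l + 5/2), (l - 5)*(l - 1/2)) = l - 1/2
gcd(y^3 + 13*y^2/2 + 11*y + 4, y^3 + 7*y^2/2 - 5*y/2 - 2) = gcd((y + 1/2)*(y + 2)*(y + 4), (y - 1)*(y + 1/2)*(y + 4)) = y^2 + 9*y/2 + 2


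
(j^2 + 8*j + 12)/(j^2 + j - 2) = (j + 6)/(j - 1)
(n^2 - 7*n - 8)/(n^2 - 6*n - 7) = (n - 8)/(n - 7)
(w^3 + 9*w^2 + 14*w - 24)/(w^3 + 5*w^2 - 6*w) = (w + 4)/w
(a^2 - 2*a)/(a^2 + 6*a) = (a - 2)/(a + 6)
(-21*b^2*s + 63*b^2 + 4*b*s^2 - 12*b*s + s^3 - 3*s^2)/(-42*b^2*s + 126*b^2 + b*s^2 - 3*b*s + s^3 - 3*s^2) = (-3*b + s)/(-6*b + s)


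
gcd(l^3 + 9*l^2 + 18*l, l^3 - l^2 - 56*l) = l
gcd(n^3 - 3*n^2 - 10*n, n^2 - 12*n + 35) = n - 5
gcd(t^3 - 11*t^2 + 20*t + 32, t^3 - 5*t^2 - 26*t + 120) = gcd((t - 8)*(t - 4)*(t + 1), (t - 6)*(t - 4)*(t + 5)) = t - 4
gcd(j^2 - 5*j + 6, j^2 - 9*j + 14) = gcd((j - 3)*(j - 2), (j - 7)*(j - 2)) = j - 2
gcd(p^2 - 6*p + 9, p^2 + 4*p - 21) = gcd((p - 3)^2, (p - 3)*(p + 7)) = p - 3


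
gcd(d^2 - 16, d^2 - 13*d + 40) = 1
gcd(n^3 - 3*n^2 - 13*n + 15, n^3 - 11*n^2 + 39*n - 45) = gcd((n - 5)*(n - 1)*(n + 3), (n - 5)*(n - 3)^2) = n - 5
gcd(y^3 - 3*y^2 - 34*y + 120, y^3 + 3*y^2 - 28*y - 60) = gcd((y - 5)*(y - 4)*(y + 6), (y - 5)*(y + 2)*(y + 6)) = y^2 + y - 30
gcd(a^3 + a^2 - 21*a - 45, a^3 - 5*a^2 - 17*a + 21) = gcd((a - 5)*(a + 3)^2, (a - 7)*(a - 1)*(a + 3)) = a + 3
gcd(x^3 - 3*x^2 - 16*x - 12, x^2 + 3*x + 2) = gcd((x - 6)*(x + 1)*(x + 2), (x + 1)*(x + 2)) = x^2 + 3*x + 2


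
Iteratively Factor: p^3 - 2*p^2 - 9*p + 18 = (p - 3)*(p^2 + p - 6) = (p - 3)*(p + 3)*(p - 2)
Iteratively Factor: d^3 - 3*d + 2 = (d - 1)*(d^2 + d - 2) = (d - 1)^2*(d + 2)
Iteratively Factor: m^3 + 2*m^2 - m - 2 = (m - 1)*(m^2 + 3*m + 2) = (m - 1)*(m + 1)*(m + 2)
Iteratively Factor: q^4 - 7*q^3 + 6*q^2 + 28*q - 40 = (q + 2)*(q^3 - 9*q^2 + 24*q - 20) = (q - 5)*(q + 2)*(q^2 - 4*q + 4) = (q - 5)*(q - 2)*(q + 2)*(q - 2)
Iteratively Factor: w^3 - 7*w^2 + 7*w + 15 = (w - 5)*(w^2 - 2*w - 3) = (w - 5)*(w - 3)*(w + 1)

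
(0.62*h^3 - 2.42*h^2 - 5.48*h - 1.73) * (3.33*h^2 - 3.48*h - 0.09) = 2.0646*h^5 - 10.2162*h^4 - 9.8826*h^3 + 13.5273*h^2 + 6.5136*h + 0.1557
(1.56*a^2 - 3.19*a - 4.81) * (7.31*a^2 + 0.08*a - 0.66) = 11.4036*a^4 - 23.1941*a^3 - 36.4459*a^2 + 1.7206*a + 3.1746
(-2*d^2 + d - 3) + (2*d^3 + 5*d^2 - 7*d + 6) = 2*d^3 + 3*d^2 - 6*d + 3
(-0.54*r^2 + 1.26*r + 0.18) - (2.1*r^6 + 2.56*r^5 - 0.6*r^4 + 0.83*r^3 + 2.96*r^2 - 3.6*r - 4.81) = -2.1*r^6 - 2.56*r^5 + 0.6*r^4 - 0.83*r^3 - 3.5*r^2 + 4.86*r + 4.99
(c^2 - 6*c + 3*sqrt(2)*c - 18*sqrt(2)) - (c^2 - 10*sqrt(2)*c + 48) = -6*c + 13*sqrt(2)*c - 48 - 18*sqrt(2)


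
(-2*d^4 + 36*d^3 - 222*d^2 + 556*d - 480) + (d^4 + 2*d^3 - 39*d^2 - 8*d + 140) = -d^4 + 38*d^3 - 261*d^2 + 548*d - 340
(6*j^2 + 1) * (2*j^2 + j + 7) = 12*j^4 + 6*j^3 + 44*j^2 + j + 7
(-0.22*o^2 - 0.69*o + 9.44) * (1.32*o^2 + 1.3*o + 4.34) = -0.2904*o^4 - 1.1968*o^3 + 10.609*o^2 + 9.2774*o + 40.9696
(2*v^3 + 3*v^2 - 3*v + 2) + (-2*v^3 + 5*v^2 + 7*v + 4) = 8*v^2 + 4*v + 6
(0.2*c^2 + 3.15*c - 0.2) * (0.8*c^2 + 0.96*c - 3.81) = 0.16*c^4 + 2.712*c^3 + 2.102*c^2 - 12.1935*c + 0.762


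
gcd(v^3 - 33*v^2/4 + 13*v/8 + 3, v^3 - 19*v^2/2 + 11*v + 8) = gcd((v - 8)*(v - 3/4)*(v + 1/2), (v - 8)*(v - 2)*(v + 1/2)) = v^2 - 15*v/2 - 4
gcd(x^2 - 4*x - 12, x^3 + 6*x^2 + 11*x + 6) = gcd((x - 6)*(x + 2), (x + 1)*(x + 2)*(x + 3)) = x + 2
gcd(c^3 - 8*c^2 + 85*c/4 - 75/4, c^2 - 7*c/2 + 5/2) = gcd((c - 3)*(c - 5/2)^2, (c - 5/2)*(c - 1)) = c - 5/2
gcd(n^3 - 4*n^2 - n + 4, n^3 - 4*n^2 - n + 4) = n^3 - 4*n^2 - n + 4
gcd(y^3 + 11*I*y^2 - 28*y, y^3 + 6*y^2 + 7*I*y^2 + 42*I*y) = y^2 + 7*I*y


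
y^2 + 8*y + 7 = (y + 1)*(y + 7)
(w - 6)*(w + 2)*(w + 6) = w^3 + 2*w^2 - 36*w - 72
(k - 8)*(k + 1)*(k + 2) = k^3 - 5*k^2 - 22*k - 16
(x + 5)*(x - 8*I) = x^2 + 5*x - 8*I*x - 40*I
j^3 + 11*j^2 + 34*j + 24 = (j + 1)*(j + 4)*(j + 6)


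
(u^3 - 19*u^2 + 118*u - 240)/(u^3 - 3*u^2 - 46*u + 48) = (u^2 - 11*u + 30)/(u^2 + 5*u - 6)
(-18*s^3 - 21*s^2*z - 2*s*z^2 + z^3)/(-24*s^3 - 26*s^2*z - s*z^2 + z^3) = (3*s + z)/(4*s + z)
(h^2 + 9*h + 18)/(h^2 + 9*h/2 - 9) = 2*(h + 3)/(2*h - 3)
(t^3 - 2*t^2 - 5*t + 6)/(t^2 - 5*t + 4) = (t^2 - t - 6)/(t - 4)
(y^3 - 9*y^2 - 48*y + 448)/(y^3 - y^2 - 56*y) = (y - 8)/y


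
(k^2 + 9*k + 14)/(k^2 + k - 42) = (k + 2)/(k - 6)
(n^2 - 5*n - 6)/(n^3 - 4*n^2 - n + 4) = (n - 6)/(n^2 - 5*n + 4)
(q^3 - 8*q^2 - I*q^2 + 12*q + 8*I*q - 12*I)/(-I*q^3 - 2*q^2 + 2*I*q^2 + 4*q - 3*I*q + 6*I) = (I*q^2 + q*(1 - 6*I) - 6)/(q^2 - 2*I*q + 3)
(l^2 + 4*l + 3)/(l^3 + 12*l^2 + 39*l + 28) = (l + 3)/(l^2 + 11*l + 28)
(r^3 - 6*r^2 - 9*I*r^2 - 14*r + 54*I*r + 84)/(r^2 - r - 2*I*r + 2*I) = (r^2 - r*(6 + 7*I) + 42*I)/(r - 1)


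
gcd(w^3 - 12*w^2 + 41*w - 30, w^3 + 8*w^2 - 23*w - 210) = w - 5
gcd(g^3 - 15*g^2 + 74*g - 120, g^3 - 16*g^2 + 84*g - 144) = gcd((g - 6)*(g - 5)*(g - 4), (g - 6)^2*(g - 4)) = g^2 - 10*g + 24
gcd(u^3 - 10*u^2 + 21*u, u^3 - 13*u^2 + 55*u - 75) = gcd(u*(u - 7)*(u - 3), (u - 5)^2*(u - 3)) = u - 3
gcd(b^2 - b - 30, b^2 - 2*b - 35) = b + 5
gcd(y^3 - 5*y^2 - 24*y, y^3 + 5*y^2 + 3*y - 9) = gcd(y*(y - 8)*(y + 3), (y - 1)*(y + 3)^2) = y + 3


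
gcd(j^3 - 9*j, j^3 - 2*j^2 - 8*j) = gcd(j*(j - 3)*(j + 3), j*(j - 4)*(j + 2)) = j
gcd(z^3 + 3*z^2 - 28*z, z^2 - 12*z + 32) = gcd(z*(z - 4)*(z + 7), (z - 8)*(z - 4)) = z - 4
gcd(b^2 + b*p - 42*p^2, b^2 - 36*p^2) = -b + 6*p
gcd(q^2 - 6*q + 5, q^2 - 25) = q - 5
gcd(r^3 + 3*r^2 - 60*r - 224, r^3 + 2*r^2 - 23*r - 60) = r + 4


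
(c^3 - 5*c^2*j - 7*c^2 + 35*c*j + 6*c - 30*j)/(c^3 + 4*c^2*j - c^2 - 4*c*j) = (c^2 - 5*c*j - 6*c + 30*j)/(c*(c + 4*j))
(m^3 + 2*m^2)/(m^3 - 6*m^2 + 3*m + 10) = m^2*(m + 2)/(m^3 - 6*m^2 + 3*m + 10)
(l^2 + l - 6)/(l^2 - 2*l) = (l + 3)/l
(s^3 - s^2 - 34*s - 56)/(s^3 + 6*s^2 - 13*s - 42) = (s^2 - 3*s - 28)/(s^2 + 4*s - 21)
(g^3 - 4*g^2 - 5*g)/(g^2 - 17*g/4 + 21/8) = 8*g*(g^2 - 4*g - 5)/(8*g^2 - 34*g + 21)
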